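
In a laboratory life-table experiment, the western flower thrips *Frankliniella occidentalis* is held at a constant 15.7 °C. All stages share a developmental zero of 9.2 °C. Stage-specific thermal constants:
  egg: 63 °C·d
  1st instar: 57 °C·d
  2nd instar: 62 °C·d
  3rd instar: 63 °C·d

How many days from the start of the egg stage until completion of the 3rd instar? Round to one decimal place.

37.7 days

Daily accumulation at 15.7 °C = 15.7 − 9.2 = 6.5 DD/day.
Total K = 63 + 57 + 62 + 63 = 245 DD.
Total duration = 245 / 6.5 = 37.692 ≈ 37.7 days.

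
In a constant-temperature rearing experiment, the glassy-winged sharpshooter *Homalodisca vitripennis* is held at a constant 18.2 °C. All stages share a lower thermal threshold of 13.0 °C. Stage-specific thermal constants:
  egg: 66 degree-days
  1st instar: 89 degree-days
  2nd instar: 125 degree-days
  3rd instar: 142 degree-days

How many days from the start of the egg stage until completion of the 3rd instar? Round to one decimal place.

Daily accumulation at 18.2 °C = 18.2 − 13.0 = 5.2 DD/day.
Total K = 66 + 89 + 125 + 142 = 422 DD.
Total duration = 422 / 5.2 = 81.154 ≈ 81.2 days.

81.2 days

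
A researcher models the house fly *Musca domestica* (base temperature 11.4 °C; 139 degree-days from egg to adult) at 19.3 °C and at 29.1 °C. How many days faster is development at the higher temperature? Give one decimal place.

At 19.3 °C: 139 / (19.3 − 11.4) = 139 / 7.9 = 17.595 d.
At 29.1 °C: 139 / (29.1 − 11.4) = 139 / 17.7 = 7.853 d.
Difference = |17.595 − 7.853| = 9.742 ≈ 9.7 days.

9.7 days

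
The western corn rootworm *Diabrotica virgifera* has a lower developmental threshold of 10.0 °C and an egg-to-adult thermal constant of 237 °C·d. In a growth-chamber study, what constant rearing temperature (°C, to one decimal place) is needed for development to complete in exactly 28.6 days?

Required daily accumulation = 237 / 28.6 = 8.287 DD/day.
T = T_base + 8.287 = 10.0 + 8.287 = 18.287 ≈ 18.3 °C.

18.3 °C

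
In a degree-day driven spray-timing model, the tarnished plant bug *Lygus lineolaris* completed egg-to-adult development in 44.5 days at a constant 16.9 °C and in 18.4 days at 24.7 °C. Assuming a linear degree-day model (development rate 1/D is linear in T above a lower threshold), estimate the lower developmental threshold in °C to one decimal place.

11.4 °C

Linear rate model ⇒ the product D·(T − T_b) is constant across temperatures.
44.5·(16.9 − T_b) = 18.4·(24.7 − T_b)
T_b = (44.5·16.9 − 18.4·24.7) / (44.5 − 18.4) = 297.57 / 26.1 = 11.401 °C ≈ 11.4 °C.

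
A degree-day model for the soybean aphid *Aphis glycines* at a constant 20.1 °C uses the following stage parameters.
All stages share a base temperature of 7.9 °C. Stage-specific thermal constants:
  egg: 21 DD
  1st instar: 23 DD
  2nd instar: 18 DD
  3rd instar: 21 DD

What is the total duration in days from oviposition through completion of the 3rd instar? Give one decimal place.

6.8 days

Daily accumulation at 20.1 °C = 20.1 − 7.9 = 12.2 DD/day.
Total K = 21 + 23 + 18 + 21 = 83 DD.
Total duration = 83 / 12.2 = 6.803 ≈ 6.8 days.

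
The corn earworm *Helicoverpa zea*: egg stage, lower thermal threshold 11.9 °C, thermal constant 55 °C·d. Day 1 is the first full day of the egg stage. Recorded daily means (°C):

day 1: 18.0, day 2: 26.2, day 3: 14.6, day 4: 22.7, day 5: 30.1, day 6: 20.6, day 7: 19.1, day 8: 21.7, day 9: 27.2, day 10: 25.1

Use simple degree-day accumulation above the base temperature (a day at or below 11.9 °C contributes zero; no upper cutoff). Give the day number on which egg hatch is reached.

day 6

Daily DD above 11.9 °C: 6.1, 14.3, 2.7, 10.8, 18.2, 8.7, 7.2, 9.8, 15.3, 13.2.
Cumulative: 6.1, 20.4, 23.1, 33.9, 52.1, 60.8, 68.0, 77.8, 93.1, 106.3.
The total first reaches 55 DD on day 6.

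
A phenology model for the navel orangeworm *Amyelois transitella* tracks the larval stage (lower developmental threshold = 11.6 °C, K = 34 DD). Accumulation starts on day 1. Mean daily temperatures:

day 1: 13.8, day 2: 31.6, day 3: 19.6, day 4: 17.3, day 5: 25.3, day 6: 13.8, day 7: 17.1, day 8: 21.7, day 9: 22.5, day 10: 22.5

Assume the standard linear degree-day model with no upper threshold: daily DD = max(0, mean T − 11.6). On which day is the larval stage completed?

Daily DD above 11.6 °C: 2.2, 20.0, 8.0, 5.7, 13.7, 2.2, 5.5, 10.1, 10.9, 10.9.
Cumulative: 2.2, 22.2, 30.2, 35.9, 49.6, 51.8, 57.3, 67.4, 78.3, 89.2.
The total first reaches 34 DD on day 4.

day 4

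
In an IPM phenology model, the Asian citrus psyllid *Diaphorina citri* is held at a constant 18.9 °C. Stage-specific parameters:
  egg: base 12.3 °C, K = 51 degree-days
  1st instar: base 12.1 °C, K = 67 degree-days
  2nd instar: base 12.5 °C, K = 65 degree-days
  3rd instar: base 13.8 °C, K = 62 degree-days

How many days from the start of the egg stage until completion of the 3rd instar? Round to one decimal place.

39.9 days

egg: 51 / (18.9 − 12.3) = 51 / 6.6 = 7.727 d.
1st instar: 67 / (18.9 − 12.1) = 67 / 6.8 = 9.853 d.
2nd instar: 65 / (18.9 − 12.5) = 65 / 6.4 = 10.156 d.
3rd instar: 62 / (18.9 − 13.8) = 62 / 5.1 = 12.157 d.
Sum = 39.893 ≈ 39.9 days.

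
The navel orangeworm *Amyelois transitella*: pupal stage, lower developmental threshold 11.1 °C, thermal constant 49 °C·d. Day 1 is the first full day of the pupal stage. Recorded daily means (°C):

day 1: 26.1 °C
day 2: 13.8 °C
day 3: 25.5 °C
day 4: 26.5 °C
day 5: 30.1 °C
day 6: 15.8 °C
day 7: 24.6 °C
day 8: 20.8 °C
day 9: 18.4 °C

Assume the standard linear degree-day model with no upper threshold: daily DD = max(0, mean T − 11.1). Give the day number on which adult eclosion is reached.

day 5

Daily DD above 11.1 °C: 15.0, 2.7, 14.4, 15.4, 19.0, 4.7, 13.5, 9.7, 7.3.
Cumulative: 15.0, 17.7, 32.1, 47.5, 66.5, 71.2, 84.7, 94.4, 101.7.
The total first reaches 49 DD on day 5.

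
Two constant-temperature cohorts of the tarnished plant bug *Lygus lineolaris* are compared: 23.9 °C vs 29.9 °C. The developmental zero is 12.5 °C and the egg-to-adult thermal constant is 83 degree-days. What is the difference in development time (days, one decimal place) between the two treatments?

At 23.9 °C: 83 / (23.9 − 12.5) = 83 / 11.4 = 7.281 d.
At 29.9 °C: 83 / (29.9 − 12.5) = 83 / 17.4 = 4.770 d.
Difference = |7.281 − 4.770| = 2.511 ≈ 2.5 days.

2.5 days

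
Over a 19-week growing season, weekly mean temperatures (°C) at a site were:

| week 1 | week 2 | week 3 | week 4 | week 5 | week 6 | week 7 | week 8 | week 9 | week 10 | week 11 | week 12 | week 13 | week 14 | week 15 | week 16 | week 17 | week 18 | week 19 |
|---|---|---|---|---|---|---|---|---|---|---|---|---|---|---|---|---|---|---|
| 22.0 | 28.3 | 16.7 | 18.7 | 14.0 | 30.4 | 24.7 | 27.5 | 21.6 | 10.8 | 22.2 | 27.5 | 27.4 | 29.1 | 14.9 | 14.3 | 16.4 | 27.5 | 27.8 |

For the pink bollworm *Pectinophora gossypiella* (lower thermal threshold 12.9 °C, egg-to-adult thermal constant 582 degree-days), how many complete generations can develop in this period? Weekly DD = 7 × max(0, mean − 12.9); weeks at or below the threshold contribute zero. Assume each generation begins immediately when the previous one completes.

Weekly DD (7 × max(0, T̄ − 12.9)): 63.7, 107.8, 26.6, 40.6, 7.7, 122.5, 82.6, 102.2, 60.9, 0.0, 65.1, 102.2, 101.5, 113.4, 14.0, 9.8, 24.5, 102.2, 104.3.
Season total = 1251.6 DD.
Complete generations = ⌊1251.6 / 582⌋ = 2.

2 generations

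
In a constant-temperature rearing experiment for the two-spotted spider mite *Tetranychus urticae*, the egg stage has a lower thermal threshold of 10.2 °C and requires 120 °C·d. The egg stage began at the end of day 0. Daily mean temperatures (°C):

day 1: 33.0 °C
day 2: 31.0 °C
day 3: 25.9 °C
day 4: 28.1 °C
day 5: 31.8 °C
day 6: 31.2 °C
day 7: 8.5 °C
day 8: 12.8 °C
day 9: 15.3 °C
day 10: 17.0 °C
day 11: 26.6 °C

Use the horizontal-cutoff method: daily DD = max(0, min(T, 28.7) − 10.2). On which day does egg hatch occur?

Daily DD above 10.2 °C (capped at 18.5): 18.5, 18.5, 15.7, 17.9, 18.5, 18.5, 0.0, 2.6, 5.1, 6.8, 16.4.
Cumulative: 18.5, 37.0, 52.7, 70.6, 89.1, 107.6, 107.6, 110.2, 115.3, 122.1, 138.5.
The total first reaches 120 DD on day 10.

day 10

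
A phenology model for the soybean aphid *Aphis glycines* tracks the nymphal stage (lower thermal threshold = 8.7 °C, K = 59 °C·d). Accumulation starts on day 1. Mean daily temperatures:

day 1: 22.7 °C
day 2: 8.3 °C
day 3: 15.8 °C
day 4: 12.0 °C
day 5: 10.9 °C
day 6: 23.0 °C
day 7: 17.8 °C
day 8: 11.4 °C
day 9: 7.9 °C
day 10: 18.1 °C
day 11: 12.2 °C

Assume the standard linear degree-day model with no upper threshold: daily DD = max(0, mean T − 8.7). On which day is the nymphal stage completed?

Daily DD above 8.7 °C: 14.0, 0.0, 7.1, 3.3, 2.2, 14.3, 9.1, 2.7, 0.0, 9.4, 3.5.
Cumulative: 14.0, 14.0, 21.1, 24.4, 26.6, 40.9, 50.0, 52.7, 52.7, 62.1, 65.6.
The total first reaches 59 DD on day 10.

day 10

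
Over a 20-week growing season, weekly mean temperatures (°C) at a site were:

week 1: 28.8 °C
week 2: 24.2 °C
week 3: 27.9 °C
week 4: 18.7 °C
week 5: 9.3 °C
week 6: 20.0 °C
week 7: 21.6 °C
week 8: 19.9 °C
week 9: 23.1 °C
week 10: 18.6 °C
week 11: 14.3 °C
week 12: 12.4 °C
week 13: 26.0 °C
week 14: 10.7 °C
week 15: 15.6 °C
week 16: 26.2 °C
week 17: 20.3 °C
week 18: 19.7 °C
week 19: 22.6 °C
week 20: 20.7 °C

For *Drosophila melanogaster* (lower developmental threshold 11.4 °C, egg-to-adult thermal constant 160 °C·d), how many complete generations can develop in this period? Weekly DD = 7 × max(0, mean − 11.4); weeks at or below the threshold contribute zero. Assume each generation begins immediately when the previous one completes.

7 generations

Weekly DD (7 × max(0, T̄ − 11.4)): 121.8, 89.6, 115.5, 51.1, 0.0, 60.2, 71.4, 59.5, 81.9, 50.4, 20.3, 7.0, 102.2, 0.0, 29.4, 103.6, 62.3, 58.1, 78.4, 65.1.
Season total = 1227.8 DD.
Complete generations = ⌊1227.8 / 160⌋ = 7.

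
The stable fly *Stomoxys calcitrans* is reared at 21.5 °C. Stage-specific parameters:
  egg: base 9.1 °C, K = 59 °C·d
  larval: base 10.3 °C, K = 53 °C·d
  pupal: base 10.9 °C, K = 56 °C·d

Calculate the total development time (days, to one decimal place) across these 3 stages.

14.8 days

egg: 59 / (21.5 − 9.1) = 59 / 12.4 = 4.758 d.
larval: 53 / (21.5 − 10.3) = 53 / 11.2 = 4.732 d.
pupal: 56 / (21.5 − 10.9) = 56 / 10.6 = 5.283 d.
Sum = 14.773 ≈ 14.8 days.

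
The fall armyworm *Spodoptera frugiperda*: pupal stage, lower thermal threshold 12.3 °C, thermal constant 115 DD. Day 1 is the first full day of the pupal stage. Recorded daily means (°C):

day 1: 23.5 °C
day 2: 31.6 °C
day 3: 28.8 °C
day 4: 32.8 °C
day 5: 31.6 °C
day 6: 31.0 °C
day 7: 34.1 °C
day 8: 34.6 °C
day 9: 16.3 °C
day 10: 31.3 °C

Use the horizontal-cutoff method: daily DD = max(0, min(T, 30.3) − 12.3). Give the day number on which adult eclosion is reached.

Daily DD above 12.3 °C (capped at 18.0): 11.2, 18.0, 16.5, 18.0, 18.0, 18.0, 18.0, 18.0, 4.0, 18.0.
Cumulative: 11.2, 29.2, 45.7, 63.7, 81.7, 99.7, 117.7, 135.7, 139.7, 157.7.
The total first reaches 115 DD on day 7.

day 7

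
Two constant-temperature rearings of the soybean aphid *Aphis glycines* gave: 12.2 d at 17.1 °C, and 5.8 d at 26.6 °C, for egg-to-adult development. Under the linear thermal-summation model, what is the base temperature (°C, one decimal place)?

Equal thermal constants: D₁(T₁ − T_b) = D₂(T₂ − T_b).
12.2·(17.1 − T_b) = 5.8·(26.6 − T_b)
T_b = (12.2·17.1 − 5.8·26.6) / (12.2 − 5.8) = 54.34 / 6.4 = 8.491 °C ≈ 8.5 °C.

8.5 °C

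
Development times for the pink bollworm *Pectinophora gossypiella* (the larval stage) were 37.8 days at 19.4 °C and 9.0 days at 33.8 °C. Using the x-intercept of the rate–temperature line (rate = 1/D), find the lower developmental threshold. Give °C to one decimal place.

Linear rate model ⇒ the product D·(T − T_b) is constant across temperatures.
37.8·(19.4 − T_b) = 9.0·(33.8 − T_b)
T_b = (37.8·19.4 − 9.0·33.8) / (37.8 − 9.0) = 429.12 / 28.8 = 14.900 °C ≈ 14.9 °C.

14.9 °C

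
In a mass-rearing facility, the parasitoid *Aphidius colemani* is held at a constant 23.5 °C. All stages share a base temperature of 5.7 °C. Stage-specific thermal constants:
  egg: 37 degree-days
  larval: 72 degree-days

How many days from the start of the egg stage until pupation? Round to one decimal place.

Daily accumulation at 23.5 °C = 23.5 − 5.7 = 17.8 DD/day.
Total K = 37 + 72 = 109 DD.
Total duration = 109 / 17.8 = 6.124 ≈ 6.1 days.

6.1 days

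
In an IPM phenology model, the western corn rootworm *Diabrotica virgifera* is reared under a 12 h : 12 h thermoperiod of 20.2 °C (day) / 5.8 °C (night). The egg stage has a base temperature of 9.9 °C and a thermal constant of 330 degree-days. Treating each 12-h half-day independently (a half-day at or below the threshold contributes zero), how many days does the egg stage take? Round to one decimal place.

64.1 days

Day half: max(0, 20.2 − 9.9) × 0.5 = 10.3 × 0.5 = 5.15 DD.
Night half: max(0, 5.8 − 9.9) × 0.5 = 0.0 × 0.5 = 0.00 DD.
Per 24 h: 5.15 DD/day.
Duration = 330 / 5.15 = 64.078 ≈ 64.1 days.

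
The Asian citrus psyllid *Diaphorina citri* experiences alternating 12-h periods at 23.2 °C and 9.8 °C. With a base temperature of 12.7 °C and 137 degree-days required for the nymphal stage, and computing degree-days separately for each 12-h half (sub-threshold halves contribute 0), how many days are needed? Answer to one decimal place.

Day half: max(0, 23.2 − 12.7) × 0.5 = 10.5 × 0.5 = 5.25 DD.
Night half: max(0, 9.8 − 12.7) × 0.5 = 0.0 × 0.5 = 0.00 DD.
Per 24 h: 5.25 DD/day.
Duration = 137 / 5.25 = 26.095 ≈ 26.1 days.

26.1 days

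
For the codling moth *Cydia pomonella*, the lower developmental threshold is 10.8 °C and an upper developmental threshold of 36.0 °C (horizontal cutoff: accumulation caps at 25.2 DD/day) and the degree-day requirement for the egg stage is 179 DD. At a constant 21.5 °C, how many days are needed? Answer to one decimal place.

16.7 days

Daily accumulation = 21.5 − 10.8 = 10.7 DD/day.
Duration = 179 / 10.7 = 16.729 ≈ 16.7 days.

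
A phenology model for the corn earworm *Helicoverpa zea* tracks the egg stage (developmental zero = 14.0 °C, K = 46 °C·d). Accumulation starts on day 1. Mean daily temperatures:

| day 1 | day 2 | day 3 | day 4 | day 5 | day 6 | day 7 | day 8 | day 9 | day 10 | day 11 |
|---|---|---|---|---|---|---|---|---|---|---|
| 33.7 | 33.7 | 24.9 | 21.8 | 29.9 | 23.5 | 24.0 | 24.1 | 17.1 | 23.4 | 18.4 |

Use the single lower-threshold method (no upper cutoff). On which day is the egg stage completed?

Daily DD above 14.0 °C: 19.7, 19.7, 10.9, 7.8, 15.9, 9.5, 10.0, 10.1, 3.1, 9.4, 4.4.
Cumulative: 19.7, 39.4, 50.3, 58.1, 74.0, 83.5, 93.5, 103.6, 106.7, 116.1, 120.5.
The total first reaches 46 DD on day 3.

day 3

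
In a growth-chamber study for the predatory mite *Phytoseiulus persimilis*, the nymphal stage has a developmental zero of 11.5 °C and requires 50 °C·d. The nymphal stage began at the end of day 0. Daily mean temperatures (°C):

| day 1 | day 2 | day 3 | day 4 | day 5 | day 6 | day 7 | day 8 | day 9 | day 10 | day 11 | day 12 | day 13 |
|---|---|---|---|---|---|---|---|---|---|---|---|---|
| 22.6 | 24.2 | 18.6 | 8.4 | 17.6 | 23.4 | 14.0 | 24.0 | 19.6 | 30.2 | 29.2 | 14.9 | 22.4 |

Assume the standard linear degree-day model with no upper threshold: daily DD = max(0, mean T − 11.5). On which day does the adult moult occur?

day 7

Daily DD above 11.5 °C: 11.1, 12.7, 7.1, 0.0, 6.1, 11.9, 2.5, 12.5, 8.1, 18.7, 17.7, 3.4, 10.9.
Cumulative: 11.1, 23.8, 30.9, 30.9, 37.0, 48.9, 51.4, 63.9, 72.0, 90.7, 108.4, 111.8, 122.7.
The total first reaches 50 DD on day 7.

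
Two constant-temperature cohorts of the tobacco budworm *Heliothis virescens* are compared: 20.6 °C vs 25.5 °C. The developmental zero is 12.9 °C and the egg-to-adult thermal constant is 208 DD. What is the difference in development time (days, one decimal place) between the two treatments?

10.5 days

At 20.6 °C: 208 / (20.6 − 12.9) = 208 / 7.7 = 27.013 d.
At 25.5 °C: 208 / (25.5 − 12.9) = 208 / 12.6 = 16.508 d.
Difference = |27.013 − 16.508| = 10.505 ≈ 10.5 days.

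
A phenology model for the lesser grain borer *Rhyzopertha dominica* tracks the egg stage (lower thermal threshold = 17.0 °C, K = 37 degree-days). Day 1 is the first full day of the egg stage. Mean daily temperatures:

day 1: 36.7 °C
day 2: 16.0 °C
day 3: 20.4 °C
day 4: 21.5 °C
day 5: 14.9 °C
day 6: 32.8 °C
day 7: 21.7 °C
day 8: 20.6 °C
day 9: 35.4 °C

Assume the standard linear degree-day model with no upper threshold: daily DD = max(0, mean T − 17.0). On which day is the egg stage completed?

Daily DD above 17.0 °C: 19.7, 0.0, 3.4, 4.5, 0.0, 15.8, 4.7, 3.6, 18.4.
Cumulative: 19.7, 19.7, 23.1, 27.6, 27.6, 43.4, 48.1, 51.7, 70.1.
The total first reaches 37 DD on day 6.

day 6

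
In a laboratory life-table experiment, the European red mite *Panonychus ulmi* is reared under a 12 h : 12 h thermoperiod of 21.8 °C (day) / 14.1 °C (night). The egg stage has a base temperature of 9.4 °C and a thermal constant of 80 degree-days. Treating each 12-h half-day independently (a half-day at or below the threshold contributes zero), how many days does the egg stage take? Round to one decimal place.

Day half: max(0, 21.8 − 9.4) × 0.5 = 12.4 × 0.5 = 6.20 DD.
Night half: max(0, 14.1 − 9.4) × 0.5 = 4.7 × 0.5 = 2.35 DD.
Per 24 h: 8.55 DD/day.
Duration = 80 / 8.55 = 9.357 ≈ 9.4 days.

9.4 days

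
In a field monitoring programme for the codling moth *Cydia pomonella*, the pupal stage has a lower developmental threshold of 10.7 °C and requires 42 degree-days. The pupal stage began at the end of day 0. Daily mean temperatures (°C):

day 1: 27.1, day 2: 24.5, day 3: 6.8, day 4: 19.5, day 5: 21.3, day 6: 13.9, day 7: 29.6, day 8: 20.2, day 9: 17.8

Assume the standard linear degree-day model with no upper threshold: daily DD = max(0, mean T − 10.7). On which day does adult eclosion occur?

Daily DD above 10.7 °C: 16.4, 13.8, 0.0, 8.8, 10.6, 3.2, 18.9, 9.5, 7.1.
Cumulative: 16.4, 30.2, 30.2, 39.0, 49.6, 52.8, 71.7, 81.2, 88.3.
The total first reaches 42 DD on day 5.

day 5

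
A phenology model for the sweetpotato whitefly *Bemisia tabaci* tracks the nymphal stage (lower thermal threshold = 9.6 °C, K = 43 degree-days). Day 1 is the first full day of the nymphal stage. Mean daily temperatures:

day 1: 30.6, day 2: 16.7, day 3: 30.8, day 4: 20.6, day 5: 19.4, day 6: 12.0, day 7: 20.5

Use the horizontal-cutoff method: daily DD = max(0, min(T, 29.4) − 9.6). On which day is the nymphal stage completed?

day 3

Daily DD above 9.6 °C (capped at 19.8): 19.8, 7.1, 19.8, 11.0, 9.8, 2.4, 10.9.
Cumulative: 19.8, 26.9, 46.7, 57.7, 67.5, 69.9, 80.8.
The total first reaches 43 DD on day 3.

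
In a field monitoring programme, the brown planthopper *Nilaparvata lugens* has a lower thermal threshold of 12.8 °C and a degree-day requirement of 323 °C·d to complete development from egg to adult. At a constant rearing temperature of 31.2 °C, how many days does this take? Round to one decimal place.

17.6 days

Daily accumulation = 31.2 − 12.8 = 18.4 DD/day.
Duration = 323 / 18.4 = 17.554 ≈ 17.6 days.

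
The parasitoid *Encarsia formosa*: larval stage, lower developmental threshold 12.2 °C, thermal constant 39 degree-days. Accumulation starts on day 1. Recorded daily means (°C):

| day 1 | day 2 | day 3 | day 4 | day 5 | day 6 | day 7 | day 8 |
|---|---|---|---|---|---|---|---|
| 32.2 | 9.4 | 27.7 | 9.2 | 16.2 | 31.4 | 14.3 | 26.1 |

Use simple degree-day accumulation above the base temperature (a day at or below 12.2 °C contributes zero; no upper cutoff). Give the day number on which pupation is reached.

day 5

Daily DD above 12.2 °C: 20.0, 0.0, 15.5, 0.0, 4.0, 19.2, 2.1, 13.9.
Cumulative: 20.0, 20.0, 35.5, 35.5, 39.5, 58.7, 60.8, 74.7.
The total first reaches 39 DD on day 5.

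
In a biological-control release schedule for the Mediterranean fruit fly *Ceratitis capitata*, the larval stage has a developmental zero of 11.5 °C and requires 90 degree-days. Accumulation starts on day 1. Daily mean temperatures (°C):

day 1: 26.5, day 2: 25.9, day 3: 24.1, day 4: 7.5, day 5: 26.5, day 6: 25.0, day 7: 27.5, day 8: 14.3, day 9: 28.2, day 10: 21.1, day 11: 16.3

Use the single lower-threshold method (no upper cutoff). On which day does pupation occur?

day 9

Daily DD above 11.5 °C: 15.0, 14.4, 12.6, 0.0, 15.0, 13.5, 16.0, 2.8, 16.7, 9.6, 4.8.
Cumulative: 15.0, 29.4, 42.0, 42.0, 57.0, 70.5, 86.5, 89.3, 106.0, 115.6, 120.4.
The total first reaches 90 DD on day 9.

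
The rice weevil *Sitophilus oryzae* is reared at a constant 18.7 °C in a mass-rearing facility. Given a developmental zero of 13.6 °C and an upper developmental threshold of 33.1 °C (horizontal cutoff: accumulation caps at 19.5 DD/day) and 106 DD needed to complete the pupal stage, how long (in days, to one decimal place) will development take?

Daily accumulation = 18.7 − 13.6 = 5.1 DD/day.
Duration = 106 / 5.1 = 20.784 ≈ 20.8 days.

20.8 days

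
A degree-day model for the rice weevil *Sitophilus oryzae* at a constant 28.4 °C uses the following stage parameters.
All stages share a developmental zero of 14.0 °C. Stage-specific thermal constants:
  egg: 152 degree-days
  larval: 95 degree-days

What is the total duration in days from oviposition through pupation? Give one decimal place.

Daily accumulation at 28.4 °C = 28.4 − 14.0 = 14.4 DD/day.
Total K = 152 + 95 = 247 DD.
Total duration = 247 / 14.4 = 17.153 ≈ 17.2 days.

17.2 days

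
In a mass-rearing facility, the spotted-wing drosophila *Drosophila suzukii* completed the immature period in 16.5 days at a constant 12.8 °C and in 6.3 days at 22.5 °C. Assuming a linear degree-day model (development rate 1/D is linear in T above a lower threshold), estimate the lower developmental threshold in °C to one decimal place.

6.8 °C

Under the model K = D·(T − T_b), so D₁·(T₁ − T_b) = D₂·(T₂ − T_b).
16.5·(12.8 − T_b) = 6.3·(22.5 − T_b)
T_b = (16.5·12.8 − 6.3·22.5) / (16.5 − 6.3) = 69.45 / 10.2 = 6.809 °C ≈ 6.8 °C.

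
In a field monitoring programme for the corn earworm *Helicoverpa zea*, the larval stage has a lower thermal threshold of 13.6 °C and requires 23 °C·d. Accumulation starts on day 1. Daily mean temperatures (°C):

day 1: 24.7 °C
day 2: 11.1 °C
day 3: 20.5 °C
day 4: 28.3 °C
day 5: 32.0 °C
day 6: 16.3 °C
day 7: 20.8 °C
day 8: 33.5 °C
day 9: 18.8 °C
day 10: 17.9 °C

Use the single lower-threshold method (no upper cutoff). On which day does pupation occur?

day 4

Daily DD above 13.6 °C: 11.1, 0.0, 6.9, 14.7, 18.4, 2.7, 7.2, 19.9, 5.2, 4.3.
Cumulative: 11.1, 11.1, 18.0, 32.7, 51.1, 53.8, 61.0, 80.9, 86.1, 90.4.
The total first reaches 23 DD on day 4.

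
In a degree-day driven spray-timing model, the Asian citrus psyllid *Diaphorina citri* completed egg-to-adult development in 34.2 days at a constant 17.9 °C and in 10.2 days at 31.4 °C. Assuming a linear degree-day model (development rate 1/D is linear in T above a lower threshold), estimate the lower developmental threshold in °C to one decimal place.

Linear rate model ⇒ the product D·(T − T_b) is constant across temperatures.
34.2·(17.9 − T_b) = 10.2·(31.4 − T_b)
T_b = (34.2·17.9 − 10.2·31.4) / (34.2 − 10.2) = 291.90 / 24.0 = 12.162 °C ≈ 12.2 °C.

12.2 °C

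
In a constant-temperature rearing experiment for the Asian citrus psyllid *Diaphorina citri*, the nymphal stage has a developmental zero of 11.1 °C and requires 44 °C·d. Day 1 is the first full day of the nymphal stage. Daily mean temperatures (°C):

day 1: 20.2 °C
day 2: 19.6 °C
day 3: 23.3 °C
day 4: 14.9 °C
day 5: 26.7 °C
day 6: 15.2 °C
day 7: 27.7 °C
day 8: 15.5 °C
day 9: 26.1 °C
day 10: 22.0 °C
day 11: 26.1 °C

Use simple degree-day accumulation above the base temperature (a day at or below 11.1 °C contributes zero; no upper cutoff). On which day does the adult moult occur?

Daily DD above 11.1 °C: 9.1, 8.5, 12.2, 3.8, 15.6, 4.1, 16.6, 4.4, 15.0, 10.9, 15.0.
Cumulative: 9.1, 17.6, 29.8, 33.6, 49.2, 53.3, 69.9, 74.3, 89.3, 100.2, 115.2.
The total first reaches 44 DD on day 5.

day 5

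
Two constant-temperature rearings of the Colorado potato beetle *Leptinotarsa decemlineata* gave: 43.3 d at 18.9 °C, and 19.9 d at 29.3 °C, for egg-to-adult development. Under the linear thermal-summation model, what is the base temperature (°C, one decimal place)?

10.1 °C

Equal thermal constants: D₁(T₁ − T_b) = D₂(T₂ − T_b).
43.3·(18.9 − T_b) = 19.9·(29.3 − T_b)
T_b = (43.3·18.9 − 19.9·29.3) / (43.3 − 19.9) = 235.30 / 23.4 = 10.056 °C ≈ 10.1 °C.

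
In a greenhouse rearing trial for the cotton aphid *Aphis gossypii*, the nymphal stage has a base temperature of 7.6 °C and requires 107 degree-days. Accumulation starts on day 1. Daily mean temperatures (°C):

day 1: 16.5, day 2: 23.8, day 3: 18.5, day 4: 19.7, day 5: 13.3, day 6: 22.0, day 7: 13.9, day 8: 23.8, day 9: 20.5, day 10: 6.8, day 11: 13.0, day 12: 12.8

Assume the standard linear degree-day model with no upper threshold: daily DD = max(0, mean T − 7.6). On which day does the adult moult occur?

Daily DD above 7.6 °C: 8.9, 16.2, 10.9, 12.1, 5.7, 14.4, 6.3, 16.2, 12.9, 0.0, 5.4, 5.2.
Cumulative: 8.9, 25.1, 36.0, 48.1, 53.8, 68.2, 74.5, 90.7, 103.6, 103.6, 109.0, 114.2.
The total first reaches 107 DD on day 11.

day 11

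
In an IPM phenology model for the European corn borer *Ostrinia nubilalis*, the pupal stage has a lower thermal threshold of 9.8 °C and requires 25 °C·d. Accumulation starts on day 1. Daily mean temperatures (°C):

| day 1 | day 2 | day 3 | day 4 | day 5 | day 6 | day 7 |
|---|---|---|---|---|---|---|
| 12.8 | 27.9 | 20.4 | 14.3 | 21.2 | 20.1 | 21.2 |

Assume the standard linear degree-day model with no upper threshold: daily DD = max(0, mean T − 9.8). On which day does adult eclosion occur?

day 3

Daily DD above 9.8 °C: 3.0, 18.1, 10.6, 4.5, 11.4, 10.3, 11.4.
Cumulative: 3.0, 21.1, 31.7, 36.2, 47.6, 57.9, 69.3.
The total first reaches 25 DD on day 3.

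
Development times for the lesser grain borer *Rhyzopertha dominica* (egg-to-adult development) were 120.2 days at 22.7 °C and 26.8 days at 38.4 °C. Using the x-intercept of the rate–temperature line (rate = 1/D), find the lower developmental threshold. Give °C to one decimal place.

Under the model K = D·(T − T_b), so D₁·(T₁ − T_b) = D₂·(T₂ − T_b).
120.2·(22.7 − T_b) = 26.8·(38.4 − T_b)
T_b = (120.2·22.7 − 26.8·38.4) / (120.2 − 26.8) = 1699.42 / 93.4 = 18.195 °C ≈ 18.2 °C.

18.2 °C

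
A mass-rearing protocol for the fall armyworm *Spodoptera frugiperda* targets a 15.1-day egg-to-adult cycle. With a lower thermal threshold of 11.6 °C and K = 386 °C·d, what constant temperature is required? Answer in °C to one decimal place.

37.2 °C

Required daily accumulation = 386 / 15.1 = 25.563 DD/day.
T = T_base + 25.563 = 11.6 + 25.563 = 37.163 ≈ 37.2 °C.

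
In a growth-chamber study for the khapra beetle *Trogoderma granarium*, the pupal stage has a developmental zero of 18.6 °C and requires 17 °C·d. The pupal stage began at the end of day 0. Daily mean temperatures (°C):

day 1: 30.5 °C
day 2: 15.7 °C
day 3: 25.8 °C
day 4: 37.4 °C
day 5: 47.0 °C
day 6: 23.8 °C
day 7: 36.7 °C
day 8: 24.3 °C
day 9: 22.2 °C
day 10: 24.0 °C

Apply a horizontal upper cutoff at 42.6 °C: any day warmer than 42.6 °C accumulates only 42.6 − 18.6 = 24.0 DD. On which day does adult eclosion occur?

day 3

Daily DD above 18.6 °C (capped at 24.0): 11.9, 0.0, 7.2, 18.8, 24.0, 5.2, 18.1, 5.7, 3.6, 5.4.
Cumulative: 11.9, 11.9, 19.1, 37.9, 61.9, 67.1, 85.2, 90.9, 94.5, 99.9.
The total first reaches 17 DD on day 3.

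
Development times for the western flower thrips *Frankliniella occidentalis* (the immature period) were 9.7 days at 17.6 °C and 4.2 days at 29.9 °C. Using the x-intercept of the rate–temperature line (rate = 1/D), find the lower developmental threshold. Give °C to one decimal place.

Linear rate model ⇒ the product D·(T − T_b) is constant across temperatures.
9.7·(17.6 − T_b) = 4.2·(29.9 − T_b)
T_b = (9.7·17.6 − 4.2·29.9) / (9.7 − 4.2) = 45.14 / 5.5 = 8.207 °C ≈ 8.2 °C.

8.2 °C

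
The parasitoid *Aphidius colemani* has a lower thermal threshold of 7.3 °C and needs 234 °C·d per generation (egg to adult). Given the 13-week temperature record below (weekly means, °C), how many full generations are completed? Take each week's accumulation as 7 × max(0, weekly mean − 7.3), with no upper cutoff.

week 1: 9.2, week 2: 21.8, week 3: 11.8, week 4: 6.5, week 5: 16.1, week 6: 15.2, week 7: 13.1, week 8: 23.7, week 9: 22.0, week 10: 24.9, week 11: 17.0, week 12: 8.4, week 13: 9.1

3 generations

Weekly DD (7 × max(0, T̄ − 7.3)): 13.3, 101.5, 31.5, 0.0, 61.6, 55.3, 40.6, 114.8, 102.9, 123.2, 67.9, 7.7, 12.6.
Season total = 732.9 DD.
Complete generations = ⌊732.9 / 234⌋ = 3.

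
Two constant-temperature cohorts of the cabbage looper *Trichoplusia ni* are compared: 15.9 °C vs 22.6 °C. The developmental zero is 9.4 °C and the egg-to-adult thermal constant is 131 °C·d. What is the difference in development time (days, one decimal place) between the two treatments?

10.2 days

At 15.9 °C: 131 / (15.9 − 9.4) = 131 / 6.5 = 20.154 d.
At 22.6 °C: 131 / (22.6 − 9.4) = 131 / 13.2 = 9.924 d.
Difference = |20.154 − 9.924| = 10.230 ≈ 10.2 days.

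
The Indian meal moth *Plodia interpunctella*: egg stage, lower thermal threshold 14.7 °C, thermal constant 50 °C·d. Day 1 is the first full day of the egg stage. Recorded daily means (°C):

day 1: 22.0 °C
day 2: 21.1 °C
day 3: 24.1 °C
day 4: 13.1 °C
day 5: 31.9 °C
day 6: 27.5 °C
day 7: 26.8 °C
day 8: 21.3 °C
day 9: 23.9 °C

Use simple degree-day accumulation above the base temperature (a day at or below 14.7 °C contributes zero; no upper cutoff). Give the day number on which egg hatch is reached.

Daily DD above 14.7 °C: 7.3, 6.4, 9.4, 0.0, 17.2, 12.8, 12.1, 6.6, 9.2.
Cumulative: 7.3, 13.7, 23.1, 23.1, 40.3, 53.1, 65.2, 71.8, 81.0.
The total first reaches 50 DD on day 6.

day 6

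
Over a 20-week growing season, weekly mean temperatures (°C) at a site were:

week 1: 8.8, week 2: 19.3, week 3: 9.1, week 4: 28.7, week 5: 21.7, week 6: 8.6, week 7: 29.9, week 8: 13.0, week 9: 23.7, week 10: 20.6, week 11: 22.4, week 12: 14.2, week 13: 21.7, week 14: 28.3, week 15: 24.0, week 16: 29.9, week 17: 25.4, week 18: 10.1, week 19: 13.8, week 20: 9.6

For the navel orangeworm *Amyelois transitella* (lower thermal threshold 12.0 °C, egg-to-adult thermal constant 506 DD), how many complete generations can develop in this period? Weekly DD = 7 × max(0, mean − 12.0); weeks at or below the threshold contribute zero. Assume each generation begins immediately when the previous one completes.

2 generations

Weekly DD (7 × max(0, T̄ − 12.0)): 0.0, 51.1, 0.0, 116.9, 67.9, 0.0, 125.3, 7.0, 81.9, 60.2, 72.8, 15.4, 67.9, 114.1, 84.0, 125.3, 93.8, 0.0, 12.6, 0.0.
Season total = 1096.2 DD.
Complete generations = ⌊1096.2 / 506⌋ = 2.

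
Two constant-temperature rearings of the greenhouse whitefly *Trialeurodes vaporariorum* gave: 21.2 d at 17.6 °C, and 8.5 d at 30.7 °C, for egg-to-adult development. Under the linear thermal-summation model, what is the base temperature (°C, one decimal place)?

Under the model K = D·(T − T_b), so D₁·(T₁ − T_b) = D₂·(T₂ − T_b).
21.2·(17.6 − T_b) = 8.5·(30.7 − T_b)
T_b = (21.2·17.6 − 8.5·30.7) / (21.2 − 8.5) = 112.17 / 12.7 = 8.832 °C ≈ 8.8 °C.

8.8 °C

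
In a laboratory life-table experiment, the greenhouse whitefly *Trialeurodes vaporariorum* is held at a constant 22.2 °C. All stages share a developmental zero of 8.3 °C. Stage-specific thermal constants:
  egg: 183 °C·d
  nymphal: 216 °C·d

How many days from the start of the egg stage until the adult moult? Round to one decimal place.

Daily accumulation at 22.2 °C = 22.2 − 8.3 = 13.9 DD/day.
Total K = 183 + 216 = 399 DD.
Total duration = 399 / 13.9 = 28.705 ≈ 28.7 days.

28.7 days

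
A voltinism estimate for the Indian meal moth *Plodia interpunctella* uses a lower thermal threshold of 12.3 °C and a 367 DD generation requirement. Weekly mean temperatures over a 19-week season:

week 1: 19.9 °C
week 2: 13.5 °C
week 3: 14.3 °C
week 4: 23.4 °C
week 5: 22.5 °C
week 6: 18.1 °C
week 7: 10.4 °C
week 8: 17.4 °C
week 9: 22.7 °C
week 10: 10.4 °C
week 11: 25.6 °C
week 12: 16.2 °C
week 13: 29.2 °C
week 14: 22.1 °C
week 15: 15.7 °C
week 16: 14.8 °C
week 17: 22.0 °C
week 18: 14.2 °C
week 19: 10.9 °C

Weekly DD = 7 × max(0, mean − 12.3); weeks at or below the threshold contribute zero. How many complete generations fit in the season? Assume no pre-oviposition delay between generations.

2 generations

Weekly DD (7 × max(0, T̄ − 12.3)): 53.2, 8.4, 14.0, 77.7, 71.4, 40.6, 0.0, 35.7, 72.8, 0.0, 93.1, 27.3, 118.3, 68.6, 23.8, 17.5, 67.9, 13.3, 0.0.
Season total = 803.6 DD.
Complete generations = ⌊803.6 / 367⌋ = 2.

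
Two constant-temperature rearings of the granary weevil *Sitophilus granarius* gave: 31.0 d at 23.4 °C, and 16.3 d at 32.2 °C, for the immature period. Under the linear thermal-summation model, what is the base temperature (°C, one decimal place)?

13.6 °C

Under the model K = D·(T − T_b), so D₁·(T₁ − T_b) = D₂·(T₂ − T_b).
31.0·(23.4 − T_b) = 16.3·(32.2 − T_b)
T_b = (31.0·23.4 − 16.3·32.2) / (31.0 − 16.3) = 200.54 / 14.7 = 13.642 °C ≈ 13.6 °C.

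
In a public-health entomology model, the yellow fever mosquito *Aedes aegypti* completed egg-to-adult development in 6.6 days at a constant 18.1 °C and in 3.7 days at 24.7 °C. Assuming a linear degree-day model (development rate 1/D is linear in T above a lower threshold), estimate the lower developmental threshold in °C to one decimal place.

Linear rate model ⇒ the product D·(T − T_b) is constant across temperatures.
6.6·(18.1 − T_b) = 3.7·(24.7 − T_b)
T_b = (6.6·18.1 − 3.7·24.7) / (6.6 − 3.7) = 28.07 / 2.9 = 9.679 °C ≈ 9.7 °C.

9.7 °C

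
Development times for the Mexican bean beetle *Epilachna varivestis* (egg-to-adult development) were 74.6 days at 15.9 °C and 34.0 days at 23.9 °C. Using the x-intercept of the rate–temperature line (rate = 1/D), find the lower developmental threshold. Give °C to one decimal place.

Linear rate model ⇒ the product D·(T − T_b) is constant across temperatures.
74.6·(15.9 − T_b) = 34.0·(23.9 − T_b)
T_b = (74.6·15.9 − 34.0·23.9) / (74.6 − 34.0) = 373.54 / 40.6 = 9.200 °C ≈ 9.2 °C.

9.2 °C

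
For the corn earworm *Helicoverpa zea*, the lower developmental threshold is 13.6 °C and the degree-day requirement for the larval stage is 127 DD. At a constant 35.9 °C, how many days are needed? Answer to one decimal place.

5.7 days

Daily accumulation = 35.9 − 13.6 = 22.3 DD/day.
Duration = 127 / 22.3 = 5.695 ≈ 5.7 days.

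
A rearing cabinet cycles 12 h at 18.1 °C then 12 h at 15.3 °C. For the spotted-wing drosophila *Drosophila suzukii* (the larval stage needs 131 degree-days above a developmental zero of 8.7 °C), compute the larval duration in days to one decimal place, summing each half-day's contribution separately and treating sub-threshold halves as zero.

16.4 days

Day half: max(0, 18.1 − 8.7) × 0.5 = 9.4 × 0.5 = 4.70 DD.
Night half: max(0, 15.3 − 8.7) × 0.5 = 6.6 × 0.5 = 3.30 DD.
Per 24 h: 8.00 DD/day.
Duration = 131 / 8.00 = 16.375 ≈ 16.4 days.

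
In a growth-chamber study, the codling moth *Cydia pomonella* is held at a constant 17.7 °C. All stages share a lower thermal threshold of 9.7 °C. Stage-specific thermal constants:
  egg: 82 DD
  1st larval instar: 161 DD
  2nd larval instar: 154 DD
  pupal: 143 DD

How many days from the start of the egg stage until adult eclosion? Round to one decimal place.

67.5 days

Daily accumulation at 17.7 °C = 17.7 − 9.7 = 8.0 DD/day.
Total K = 82 + 161 + 154 + 143 = 540 DD.
Total duration = 540 / 8.0 = 67.500 ≈ 67.5 days.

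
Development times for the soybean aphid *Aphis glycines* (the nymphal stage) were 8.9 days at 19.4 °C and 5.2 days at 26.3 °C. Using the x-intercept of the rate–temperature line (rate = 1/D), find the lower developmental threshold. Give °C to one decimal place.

9.7 °C

Under the model K = D·(T − T_b), so D₁·(T₁ − T_b) = D₂·(T₂ − T_b).
8.9·(19.4 − T_b) = 5.2·(26.3 − T_b)
T_b = (8.9·19.4 − 5.2·26.3) / (8.9 − 5.2) = 35.90 / 3.7 = 9.703 °C ≈ 9.7 °C.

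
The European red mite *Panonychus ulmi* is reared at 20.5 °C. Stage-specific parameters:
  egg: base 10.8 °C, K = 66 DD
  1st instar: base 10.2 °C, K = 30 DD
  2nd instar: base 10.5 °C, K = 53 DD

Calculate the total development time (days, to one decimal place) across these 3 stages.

egg: 66 / (20.5 − 10.8) = 66 / 9.7 = 6.804 d.
1st instar: 30 / (20.5 − 10.2) = 30 / 10.3 = 2.913 d.
2nd instar: 53 / (20.5 − 10.5) = 53 / 10.0 = 5.300 d.
Sum = 15.017 ≈ 15.0 days.

15.0 days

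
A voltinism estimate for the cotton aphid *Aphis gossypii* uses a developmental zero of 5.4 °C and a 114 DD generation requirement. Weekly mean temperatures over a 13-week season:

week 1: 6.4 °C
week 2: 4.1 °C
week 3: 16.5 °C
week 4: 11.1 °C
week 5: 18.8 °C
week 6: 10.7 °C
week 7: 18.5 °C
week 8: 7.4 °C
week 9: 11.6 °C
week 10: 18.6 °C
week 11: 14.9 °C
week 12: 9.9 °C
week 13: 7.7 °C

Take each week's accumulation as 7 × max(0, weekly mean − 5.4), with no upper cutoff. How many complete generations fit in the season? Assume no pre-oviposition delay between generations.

Weekly DD (7 × max(0, T̄ − 5.4)): 7.0, 0.0, 77.7, 39.9, 93.8, 37.1, 91.7, 14.0, 43.4, 92.4, 66.5, 31.5, 16.1.
Season total = 611.1 DD.
Complete generations = ⌊611.1 / 114⌋ = 5.

5 generations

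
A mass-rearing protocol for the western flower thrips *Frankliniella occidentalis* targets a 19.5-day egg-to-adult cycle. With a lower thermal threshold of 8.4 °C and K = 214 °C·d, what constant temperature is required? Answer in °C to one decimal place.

19.4 °C

Required daily accumulation = 214 / 19.5 = 10.974 DD/day.
T = T_base + 10.974 = 8.4 + 10.974 = 19.374 ≈ 19.4 °C.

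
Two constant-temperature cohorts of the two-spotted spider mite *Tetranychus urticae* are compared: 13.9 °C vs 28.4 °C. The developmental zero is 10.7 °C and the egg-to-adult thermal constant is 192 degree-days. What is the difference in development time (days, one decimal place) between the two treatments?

At 13.9 °C: 192 / (13.9 − 10.7) = 192 / 3.2 = 60.000 d.
At 28.4 °C: 192 / (28.4 − 10.7) = 192 / 17.7 = 10.847 d.
Difference = |60.000 − 10.847| = 49.153 ≈ 49.2 days.

49.2 days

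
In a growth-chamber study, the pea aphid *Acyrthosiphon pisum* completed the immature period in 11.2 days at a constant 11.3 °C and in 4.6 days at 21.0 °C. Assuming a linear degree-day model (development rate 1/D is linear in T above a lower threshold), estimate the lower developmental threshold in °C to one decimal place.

Equal thermal constants: D₁(T₁ − T_b) = D₂(T₂ − T_b).
11.2·(11.3 − T_b) = 4.6·(21.0 − T_b)
T_b = (11.2·11.3 − 4.6·21.0) / (11.2 − 4.6) = 29.96 / 6.6 = 4.539 °C ≈ 4.5 °C.

4.5 °C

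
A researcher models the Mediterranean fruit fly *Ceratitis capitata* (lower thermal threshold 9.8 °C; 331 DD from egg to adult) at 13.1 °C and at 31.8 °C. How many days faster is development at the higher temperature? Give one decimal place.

At 13.1 °C: 331 / (13.1 − 9.8) = 331 / 3.3 = 100.303 d.
At 31.8 °C: 331 / (31.8 − 9.8) = 331 / 22.0 = 15.045 d.
Difference = |100.303 − 15.045| = 85.258 ≈ 85.3 days.

85.3 days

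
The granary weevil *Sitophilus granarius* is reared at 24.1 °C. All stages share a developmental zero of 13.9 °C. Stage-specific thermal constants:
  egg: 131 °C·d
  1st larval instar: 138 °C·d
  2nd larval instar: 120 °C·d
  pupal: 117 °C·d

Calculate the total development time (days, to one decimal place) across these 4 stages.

49.6 days

Daily accumulation at 24.1 °C = 24.1 − 13.9 = 10.2 DD/day.
Total K = 131 + 138 + 120 + 117 = 506 DD.
Total duration = 506 / 10.2 = 49.608 ≈ 49.6 days.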